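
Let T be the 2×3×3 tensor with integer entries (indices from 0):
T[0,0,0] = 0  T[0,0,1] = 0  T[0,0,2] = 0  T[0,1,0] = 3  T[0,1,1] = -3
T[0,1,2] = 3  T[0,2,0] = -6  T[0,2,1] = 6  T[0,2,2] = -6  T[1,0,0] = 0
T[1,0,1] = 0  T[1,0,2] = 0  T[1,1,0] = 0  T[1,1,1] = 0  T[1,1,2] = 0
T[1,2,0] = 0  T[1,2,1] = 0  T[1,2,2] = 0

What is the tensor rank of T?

1

Lower bound: T ≠ 0 (e.g. T[0,1,0] = 3), so rank(T) ≥ 1.
Upper bound: if T = a (x) b (x) c then every fibre of T is a multiple of the corresponding factor, so read the factors off the fibres through the nonzero entry T[0,1,0] = 3.
The mode-1 fibre T[:,1,0] = [3, 0] gives a = (1, 0) (primitive direction); the mode-2 fibre T[0,:,0] = [0, 3, -6] gives b = (0, 1, -2); then c[k] = T[0,1,k] / (a[0]·b[1]) = [3, -3, 3] / 1 = (3, -3, 3).
Expanding (1, 0) (x) (0, 1, -2) (x) (3, -3, 3) reproduces all 18 entries of T, so T = (1, 0) (x) (0, 1, -2) (x) (3, -3, 3) and rank(T) ≤ 1.
These bounds meet, so rank(T) = 1.
Check entry T[1,0,0] = 0: (0)·(0)·(3) = 0.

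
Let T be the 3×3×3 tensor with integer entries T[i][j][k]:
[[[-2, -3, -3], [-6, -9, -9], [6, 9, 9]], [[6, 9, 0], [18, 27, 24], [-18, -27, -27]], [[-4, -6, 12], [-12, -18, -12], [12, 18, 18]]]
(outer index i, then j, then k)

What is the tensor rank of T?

Lower bound: in the mode-3 unfolding of T (rows indexed by k, columns by (i,j)) the 2×2 minor on rows k ∈ {0, 2}, columns (i,j) ∈ {(0,0), (1,0)} is det [[-2, 6], [-3, 0]] = 18 ≠ 0, so that unfolding has rank ≥ 2 and hence rank(T) ≥ 2 (CP rank is at least every unfolding rank, though it can be larger).
Upper bound: with S_k = T[:,:,k], the two rank-1 terms a₁b₁ᵀ, a₂b₂ᵀ are the rank-1 members of the pencil x·S₀ + y·S₂.
The 2×2 minor of x·S₀ + y·S₂ on rows {0,1}, columns {0,1} is −48·xy − 72·y² = (-24)·(2·x + 3·y)(y), vanishing at (x:y) = (3:-2) and (1:0).
M₁ = 3·S₀ − 2·S₂ = [[0, 0, 0], [18, 6, 0], [-36, -12, 0]] = 6·[0, 1, -2][3, 1, 0]ᵀ and M₂ = S₀ = [[-2, -6, 6], [6, 18, -18], [-4, -12, 12]] = (-2)·[1, -3, 2][1, 3, -3]ᵀ, so take a₁ = [0, 1, -2], b₁ = [3, 1, 0], a₂ = [1, -3, 2], b₂ = [1, 3, -3].
Each slice is an integer combination of E₁ = a₁b₁ᵀ and E₂ = a₂b₂ᵀ: S₀ = −2·E₂, S₁ = −3·E₂, S₂ = −3·E₁ − 3·E₂; reading off coefficients, c₁ = [0, 0, -3] and c₂ = [-2, -3, -3].
Hence T = [0, 1, -2] ⊗ [3, 1, 0] ⊗ [0, 0, -3] + [1, -3, 2] ⊗ [1, 3, -3] ⊗ [-2, -3, -3], so rank(T) ≤ 2.
These bounds meet, so rank(T) = 2.

2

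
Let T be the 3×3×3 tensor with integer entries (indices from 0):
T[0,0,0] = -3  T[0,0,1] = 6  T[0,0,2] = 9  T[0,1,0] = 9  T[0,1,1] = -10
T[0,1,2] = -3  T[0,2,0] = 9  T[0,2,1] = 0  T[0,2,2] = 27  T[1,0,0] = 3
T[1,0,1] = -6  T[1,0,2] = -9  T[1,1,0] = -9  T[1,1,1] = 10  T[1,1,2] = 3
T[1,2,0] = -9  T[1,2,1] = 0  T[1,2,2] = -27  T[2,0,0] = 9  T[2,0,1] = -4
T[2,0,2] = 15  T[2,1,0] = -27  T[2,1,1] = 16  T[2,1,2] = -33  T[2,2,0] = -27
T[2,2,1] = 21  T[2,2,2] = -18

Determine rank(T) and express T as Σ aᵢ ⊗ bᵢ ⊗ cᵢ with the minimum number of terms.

Lower bound: the mode-1 unfolding of T (rows indexed by i, columns by (j,k) = (0,0), (0,1), (0,2), (1,0), (1,1), (1,2), (2,0), (2,1), (2,2)) is [[-3, 6, 9, 9, -10, -3, 9, 0, 27], [3, -6, -9, -9, 10, 3, -9, 0, -27], [9, -4, 15, -27, 16, -33, -27, 21, -18]].
There the 2×2 minor on rows i ∈ {0, 2}, columns (j,k) ∈ {(0,0), (0,1)} is det [[-3, 6], [9, -4]] = -42 ≠ 0, so this unfolding has rank ≥ 2; CP rank is at least every unfolding rank, so rank(T) ≥ 2. (Flattening ranks never certify an upper bound on CP rank; for that we must actually write T with 2 rank-1 terms.)
Upper bound — finding two terms. Write S_k = T[:,:,k] for the frontal slices: S₀ = [[-3, 9, 9], [3, -9, -9], [9, -27, -27]], S₁ = [[6, -10, 0], [-6, 10, 0], [-4, 16, 21]], S₂ = [[9, -3, 27], [-9, 3, -27], [15, -33, -18]].
If T = a₁ ⊗ b₁ ⊗ c₁ + a₂ ⊗ b₂ ⊗ c₂ then each S_k = c₁[k]·a₁b₁ᵀ + c₂[k]·a₂b₂ᵀ. S₀ and S₁ are linearly independent, so a₁b₁ᵀ and a₂b₂ᵀ must span the same plane of matrices: they are the rank-1 matrices of the form x·S₀ + y·S₁.
The 2×2 minor of x·S₀ + y·S₁ on rows {0,2}, columns {0,1} is −84·xy + 56·y² = (-28)·(3·x − 2·y)(y), vanishing at (x:y) = (2:3) and (1:0).
M₁ = 2·S₀ + 3·S₁ = [[12, -12, 18], [-12, 12, -18], [6, -6, 9]] = 3·[2, -2, 1][2, -2, 3]ᵀ and M₂ = S₀ = [[-3, 9, 9], [3, -9, -9], [9, -27, -27]] = (-3)·[1, -1, -3][1, -3, -3]ᵀ, so take a₁ = [2, -2, 1], b₁ = [2, -2, 3], a₂ = [1, -1, -3], b₂ = [1, -3, -3].
Each slice is an integer combination of E₁ = a₁b₁ᵀ and E₂ = a₂b₂ᵀ: S₀ = −3·E₂, S₁ = E₁ + 2·E₂, S₂ = 3·E₁ − 3·E₂; reading off coefficients, c₁ = [0, 1, 3] and c₂ = [-3, 2, -3].
Hence T = [2, -2, 1] ⊗ [2, -2, 3] ⊗ [0, 1, 3] + [1, -1, -3] ⊗ [1, -3, -3] ⊗ [-3, 2, -3], so rank(T) ≤ 2.
These bounds meet, so rank(T) = 2.

rank(T) = 2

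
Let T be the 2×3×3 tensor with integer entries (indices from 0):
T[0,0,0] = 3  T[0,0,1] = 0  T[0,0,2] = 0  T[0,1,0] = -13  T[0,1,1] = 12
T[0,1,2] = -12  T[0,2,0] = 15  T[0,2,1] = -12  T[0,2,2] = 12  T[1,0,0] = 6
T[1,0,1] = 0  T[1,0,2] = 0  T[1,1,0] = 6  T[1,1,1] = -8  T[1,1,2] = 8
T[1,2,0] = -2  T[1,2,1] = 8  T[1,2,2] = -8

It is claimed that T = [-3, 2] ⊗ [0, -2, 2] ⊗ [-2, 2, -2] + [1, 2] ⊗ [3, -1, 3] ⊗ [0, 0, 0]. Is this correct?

No

Reconstruct entry (0,0,0) from the claimed factors: Σₗ aₗ[0]bₗ[0]cₗ[0] = (-3)·(0)·(-2) + (1)·(3)·(0) = 0, but T[0,0,0] = 3. The claim is false.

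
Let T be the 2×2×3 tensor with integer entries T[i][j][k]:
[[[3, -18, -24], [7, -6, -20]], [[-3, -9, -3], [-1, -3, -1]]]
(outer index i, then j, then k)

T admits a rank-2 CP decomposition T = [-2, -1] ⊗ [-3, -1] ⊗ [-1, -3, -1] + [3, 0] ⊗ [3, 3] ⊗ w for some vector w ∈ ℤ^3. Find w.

w = [1, 0, -2]

Subtract the known terms from T to get the rank-1 residual R = [3, 0] ⊗ [3, 3] ⊗ w, so R[i,j,k] = a[i]·b[j]·w[k]. Pick indices with nonzero a[0]·b[0] = (3)·(3) = 9. Only the fibre through (0,0,·) is needed: R[0,0,:] = T[0,0,:] − Σₗ aₗ[0]bₗ[0]cₗ = [3, -18, -24] − (-2)·(-3)·[-1, -3, -1] = [9, 0, -18]. Then w[k] = R[0,0,k] / 9 for each k, giving w = [9, 0, -18] / 9 = [1, 0, -2].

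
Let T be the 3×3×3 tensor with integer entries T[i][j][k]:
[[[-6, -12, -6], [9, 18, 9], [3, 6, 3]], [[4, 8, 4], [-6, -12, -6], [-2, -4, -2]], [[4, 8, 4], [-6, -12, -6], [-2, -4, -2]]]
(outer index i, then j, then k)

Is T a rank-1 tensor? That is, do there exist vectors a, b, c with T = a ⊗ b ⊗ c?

Yes

If T = a ⊗ b ⊗ c then every fibre of T is a multiple of the corresponding factor, so read the factors off the fibres through the nonzero entry T[0,0,0] = -6.
The mode-1 fibre T[:,0,0] = [-6, 4, 4] gives a = (3, -2, -2) (primitive direction); the mode-2 fibre T[0,:,0] = [-6, 9, 3] gives b = (2, -3, -1); then c[k] = T[0,0,k] / (a[0]·b[0]) = [-6, -12, -6] / 6 = (-1, -2, -1).
Expanding (3, -2, -2) ⊗ (2, -3, -1) ⊗ (-1, -2, -1) reproduces all 27 entries of T, so T = (3, -2, -2) ⊗ (2, -3, -1) ⊗ (-1, -2, -1) and rank(T) ≤ 1.
Equivalently every frontal slice T[:,:,k] is c[k] times the rank-1 matrix (3, -2, -2) ⊗ (2, -3, -1). So T has rank 1 (it is nonzero).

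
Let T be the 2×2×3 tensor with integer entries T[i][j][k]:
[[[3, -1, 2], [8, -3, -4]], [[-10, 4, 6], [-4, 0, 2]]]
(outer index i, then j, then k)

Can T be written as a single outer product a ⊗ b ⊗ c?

The mode-3 unfolding of T (rows indexed by k, columns by (i,j) = (0,0), (0,1), (1,0), (1,1)) is [[3, 8, -10, -4], [-1, -3, 4, 0], [2, -4, 6, 2]].
There the 3×3 minor on rows k ∈ {0, 1, 2}, columns (i,j) ∈ {(0,0), (0,1), (1,0)} is det [[3, 8, -10], [-1, -3, 4], [2, -4, 6]] = 6 ≠ 0, so this unfolding has rank ≥ 3; CP rank is at least every unfolding rank, so rank(T) ≥ 3.
In particular rank(T) ≥ 3 > 1, so T is not rank-1.

No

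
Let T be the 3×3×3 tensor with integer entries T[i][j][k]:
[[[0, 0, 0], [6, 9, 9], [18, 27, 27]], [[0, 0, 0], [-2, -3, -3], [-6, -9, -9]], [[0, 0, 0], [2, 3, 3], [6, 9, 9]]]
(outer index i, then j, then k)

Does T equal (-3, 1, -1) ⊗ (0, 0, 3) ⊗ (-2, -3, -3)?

No

Reconstruct entry (0,1,0) from the claimed factors: Σₗ aₗ[0]bₗ[1]cₗ[0] = (-3)·(0)·(-2) = 0, but T[0,1,0] = 6. The claim is false.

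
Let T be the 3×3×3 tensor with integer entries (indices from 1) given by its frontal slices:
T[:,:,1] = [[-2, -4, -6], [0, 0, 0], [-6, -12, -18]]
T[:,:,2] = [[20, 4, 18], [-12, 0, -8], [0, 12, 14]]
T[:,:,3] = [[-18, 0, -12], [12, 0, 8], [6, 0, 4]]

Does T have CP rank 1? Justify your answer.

The mode-1 unfolding of T (rows indexed by i, columns by (j,k) = (1,1), (1,2), (1,3), (2,1), (2,2), (2,3), (3,1), (3,2), (3,3)) is [[-2, 20, -18, -4, 4, 0, -6, 18, -12], [0, -12, 12, 0, 0, 0, 0, -8, 8], [-6, 0, 6, -12, 12, 0, -18, 14, 4]].
There the 2×2 minor on rows i ∈ {1, 2}, columns (j,k) ∈ {(1,1), (1,2)} is det [[-2, 20], [0, -12]] = 24 ≠ 0, so this unfolding has rank ≥ 2; CP rank is at least every unfolding rank, so rank(T) ≥ 2.
In particular rank(T) ≥ 2 > 1, so T is not rank-1.

No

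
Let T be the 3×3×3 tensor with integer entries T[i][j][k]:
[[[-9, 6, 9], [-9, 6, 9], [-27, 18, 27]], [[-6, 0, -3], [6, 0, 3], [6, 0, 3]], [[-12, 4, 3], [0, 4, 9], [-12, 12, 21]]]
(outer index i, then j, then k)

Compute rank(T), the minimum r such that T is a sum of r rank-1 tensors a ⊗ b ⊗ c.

Lower bound: the mode-1 unfolding of T (rows indexed by i, columns by (j,k) = (0,0), (0,1), (0,2), (1,0), (1,1), (1,2), (2,0), (2,1), (2,2)) is [[-9, 6, 9, -9, 6, 9, -27, 18, 27], [-6, 0, -3, 6, 0, 3, 6, 0, 3], [-12, 4, 3, 0, 4, 9, -12, 12, 21]].
There the 2×2 minor on rows i ∈ {0, 1}, columns (j,k) ∈ {(0,0), (0,1)} is det [[-9, 6], [-6, 0]] = 36 ≠ 0, so this unfolding has rank ≥ 2; CP rank is at least every unfolding rank, so rank(T) ≥ 2. (This is only a lower bound: in general the CP rank may exceed every unfolding rank, so we still need to exhibit 2 rank-1 terms summing to T.)
Upper bound — finding two terms. Write S_k = T[:,:,k] for the frontal slices: S₀ = [[-9, -9, -27], [-6, 6, 6], [-12, 0, -12]], S₁ = [[6, 6, 18], [0, 0, 0], [4, 4, 12]], S₂ = [[9, 9, 27], [-3, 3, 3], [3, 9, 21]].
If T = a₁ ⊗ b₁ ⊗ c₁ + a₂ ⊗ b₂ ⊗ c₂ then each S_k = c₁[k]·a₁b₁ᵀ + c₂[k]·a₂b₂ᵀ. S₀ and S₁ are linearly independent, so a₁b₁ᵀ and a₂b₂ᵀ must span the same plane of matrices: they are the rank-1 matrices of the form x·S₀ + y·S₁.
The 2×2 minor of x·S₀ + y·S₁ on rows {0,1}, columns {0,1} is −108·x² + 72·xy = (-36)·(3·x − 2·y)(x), vanishing at (x:y) = (2:3) and (0:1).
M₁ = 2·S₀ + 3·S₁ = [[0, 0, 0], [-12, 12, 12], [-12, 12, 12]] = (-12)·[0, 1, 1][1, -1, -1]ᵀ and M₂ = S₁ = [[6, 6, 18], [0, 0, 0], [4, 4, 12]] = 2·[3, 0, 2][1, 1, 3]ᵀ, so take a₁ = [0, 1, 1], b₁ = [1, -1, -1], a₂ = [3, 0, 2], b₂ = [1, 1, 3].
Each slice is an integer combination of E₁ = a₁b₁ᵀ and E₂ = a₂b₂ᵀ: S₀ = −6·E₁ − 3·E₂, S₁ = 2·E₂, S₂ = −3·E₁ + 3·E₂; reading off coefficients, c₁ = [-6, 0, -3] and c₂ = [-3, 2, 3].
Hence T = [0, 1, 1] ⊗ [1, -1, -1] ⊗ [-6, 0, -3] + [3, 0, 2] ⊗ [1, 1, 3] ⊗ [-3, 2, 3], so rank(T) ≤ 2.
These bounds meet, so rank(T) = 2.

2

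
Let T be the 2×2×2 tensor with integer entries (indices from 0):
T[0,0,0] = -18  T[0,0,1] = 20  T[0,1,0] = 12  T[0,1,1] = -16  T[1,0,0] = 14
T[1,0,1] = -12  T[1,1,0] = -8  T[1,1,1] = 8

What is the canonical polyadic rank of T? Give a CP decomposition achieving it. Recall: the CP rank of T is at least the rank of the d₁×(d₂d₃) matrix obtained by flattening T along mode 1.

Lower bound: the mode-2 unfolding of T (rows indexed by j, columns by (i,k) = (0,0), (0,1), (1,0), (1,1)) is [[-18, 20, 14, -12], [12, -16, -8, 8]].
There the 2×2 minor on rows j ∈ {0, 1}, columns (i,k) ∈ {(0,0), (0,1)} is det [[-18, 20], [12, -16]] = 48 ≠ 0, so this unfolding has rank ≥ 2; CP rank is at least every unfolding rank, so rank(T) ≥ 2. (Unfolding ranks only ever bound the CP rank from below — rank(T) can be strictly larger than all of them — so the matching upper bound has to come from an explicit 2-term decomposition.)
Upper bound — finding two terms. Write S_k = T[:,:,k] for the frontal slices: S₀ = [[-18, 12], [14, -8]], S₁ = [[20, -16], [-12, 8]].
If T = a₁ ⊗ b₁ ⊗ c₁ + a₂ ⊗ b₂ ⊗ c₂ then each S_k = c₁[k]·a₁b₁ᵀ + c₂[k]·a₂b₂ᵀ. S₀ and S₁ are linearly independent, so a₁b₁ᵀ and a₂b₂ᵀ must span the same plane of matrices: they are the rank-1 matrices of the form x·S₀ + y·S₁.
det(x·S₀ + y·S₁) is −24·x² + 64·xy − 32·y² = (-8)·(3·x − 2·y)(x − 2·y), vanishing at (x:y) = (2:3) and (2:1).
M₁ = 2·S₀ + 3·S₁ = [[24, -24], [-8, 8]] = 8·(3, -1)(1, -1)ᵀ and M₂ = 2·S₀ + S₁ = [[-16, 8], [16, -8]] = (-8)·(1, -1)(2, -1)ᵀ, so take a₁ = (3, -1), b₁ = (1, -1), a₂ = (1, -1), b₂ = (2, -1).
Each slice is an integer combination of E₁ = a₁b₁ᵀ and E₂ = a₂b₂ᵀ: S₀ = −2·E₁ − 6·E₂, S₁ = 4·E₁ + 4·E₂; reading off coefficients, c₁ = (-2, 4) and c₂ = (-6, 4).
Hence T = (3, -1) ⊗ (1, -1) ⊗ (-2, 4) + (1, -1) ⊗ (2, -1) ⊗ (-6, 4), so rank(T) ≤ 2.
These bounds meet, so rank(T) = 2.

rank(T) = 2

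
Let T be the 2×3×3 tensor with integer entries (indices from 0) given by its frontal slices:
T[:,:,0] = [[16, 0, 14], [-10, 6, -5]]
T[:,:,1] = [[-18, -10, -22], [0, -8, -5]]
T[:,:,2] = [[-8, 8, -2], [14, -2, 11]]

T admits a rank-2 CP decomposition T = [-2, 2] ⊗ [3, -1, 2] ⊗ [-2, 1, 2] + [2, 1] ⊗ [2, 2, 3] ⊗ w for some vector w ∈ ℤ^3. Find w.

w = [1, -3, 1]

Subtract the known terms from T to get the rank-1 residual R = [2, 1] ⊗ [2, 2, 3] ⊗ w, so R[i,j,k] = a[i]·b[j]·w[k]. Pick indices with nonzero a[0]·b[0] = (2)·(2) = 4. Only the fibre through (0,0,·) is needed: R[0,0,:] = T[0,0,:] − Σₗ aₗ[0]bₗ[0]cₗ = [16, -18, -8] − (-2)·(3)·[-2, 1, 2] = [4, -12, 4]. Then w[k] = R[0,0,k] / 4 for each k, giving w = [4, -12, 4] / 4 = [1, -3, 1].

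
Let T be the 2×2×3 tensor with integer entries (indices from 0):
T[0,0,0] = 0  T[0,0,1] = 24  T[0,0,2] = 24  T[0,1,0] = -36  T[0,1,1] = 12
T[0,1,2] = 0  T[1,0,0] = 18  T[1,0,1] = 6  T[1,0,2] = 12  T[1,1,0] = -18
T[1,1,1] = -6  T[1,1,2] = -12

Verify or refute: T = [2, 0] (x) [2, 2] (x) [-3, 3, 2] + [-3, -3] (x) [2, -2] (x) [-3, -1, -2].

No

Reconstruct entry (0,0,0) from the claimed factors: Σₗ aₗ[0]bₗ[0]cₗ[0] = (2)·(2)·(-3) + (-3)·(2)·(-3) = 6, but T[0,0,0] = 0. The claim is false.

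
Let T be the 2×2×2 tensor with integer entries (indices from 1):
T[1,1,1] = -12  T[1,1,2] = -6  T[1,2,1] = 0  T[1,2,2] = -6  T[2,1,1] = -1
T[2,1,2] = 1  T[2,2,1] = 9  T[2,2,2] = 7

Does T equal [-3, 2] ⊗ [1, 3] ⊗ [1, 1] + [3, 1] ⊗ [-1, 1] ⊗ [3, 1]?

Yes

Reconstruct entrywise from the claimed factors. For example, T[1,2,1] = 0 and Σₗ aₗ[1]bₗ[2]cₗ[1] = (-3)·(3)·(1) + (3)·(1)·(3) = 0; checking all 8 entries, every one matches. The claim holds.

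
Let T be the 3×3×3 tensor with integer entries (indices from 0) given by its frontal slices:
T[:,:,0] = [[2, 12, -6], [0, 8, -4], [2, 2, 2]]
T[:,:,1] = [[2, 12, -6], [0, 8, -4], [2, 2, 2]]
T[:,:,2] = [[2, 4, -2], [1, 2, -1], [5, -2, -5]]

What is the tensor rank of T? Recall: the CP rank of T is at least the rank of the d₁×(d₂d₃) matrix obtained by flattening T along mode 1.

Lower bound: the mode-1 unfolding of T (rows indexed by i, columns by (j,k) = (0,0), (0,1), (0,2), (1,0), (1,1), (1,2), (2,0), (2,1), (2,2)) is [[2, 2, 2, 12, 12, 4, -6, -6, -2], [0, 0, 1, 8, 8, 2, -4, -4, -1], [2, 2, 5, 2, 2, -2, 2, 2, -5]].
There the 3×3 minor on rows i ∈ {0, 1, 2}, columns (j,k) ∈ {(0,0), (0,2), (1,0)} is det [[2, 2, 12], [0, 1, 8], [2, 5, 2]] = -68 ≠ 0, so this unfolding has rank ≥ 3; CP rank is at least every unfolding rank, so rank(T) ≥ 3. (Unfolding ranks only ever bound the CP rank from below — rank(T) can be strictly larger than all of them — so the matching upper bound has to come from an explicit 3-term decomposition.)
Upper bound: T is a sum of 3 rank-1 terms, T = (0, 0, 1) ⊗ (1, -1, -1) ⊗ (-2, -2, 4) + (1, 1, -1) ⊗ (1, -2, 1) ⊗ (-2, -2, 0) + (2, 1, 1) ⊗ (1, 2, -1) ⊗ (2, 2, 1) (written with every a and b primitive with positive leading entry and the scale carried by c; CP decompositions are not unique, and this one is verified by expanding entrywise), so rank(T) ≤ 3.
These bounds meet, so rank(T) = 3.

3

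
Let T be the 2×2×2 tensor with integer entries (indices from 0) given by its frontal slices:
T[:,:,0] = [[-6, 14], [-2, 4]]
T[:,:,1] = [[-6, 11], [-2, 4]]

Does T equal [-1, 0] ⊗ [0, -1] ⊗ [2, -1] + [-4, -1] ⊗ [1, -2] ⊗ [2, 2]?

No

Reconstruct entry (0,0,0) from the claimed factors: Σₗ aₗ[0]bₗ[0]cₗ[0] = (-1)·(0)·(2) + (-4)·(1)·(2) = -8, but T[0,0,0] = -6. The claim is false.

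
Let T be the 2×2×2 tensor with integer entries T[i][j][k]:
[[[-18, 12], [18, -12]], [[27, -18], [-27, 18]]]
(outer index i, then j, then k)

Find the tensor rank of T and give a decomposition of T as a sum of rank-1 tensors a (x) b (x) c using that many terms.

rank(T) = 1

Lower bound: T ≠ 0 (e.g. T[0,0,0] = -18), so rank(T) ≥ 1.
Upper bound: if T = a (x) b (x) c then every fibre of T is a multiple of the corresponding factor, so read the factors off the fibres through the nonzero entry T[0,0,0] = -18.
The mode-1 fibre T[:,0,0] = [-18, 27] gives a = (2, -3) (primitive direction); the mode-2 fibre T[0,:,0] = [-18, 18] gives b = (1, -1); then c[k] = T[0,0,k] / (a[0]·b[0]) = [-18, 12] / 2 = (-9, 6).
Expanding (2, -3) (x) (1, -1) (x) (-9, 6) reproduces all 8 entries of T, so T = (2, -3) (x) (1, -1) (x) (-9, 6) and rank(T) ≤ 1.
These bounds meet, so rank(T) = 1.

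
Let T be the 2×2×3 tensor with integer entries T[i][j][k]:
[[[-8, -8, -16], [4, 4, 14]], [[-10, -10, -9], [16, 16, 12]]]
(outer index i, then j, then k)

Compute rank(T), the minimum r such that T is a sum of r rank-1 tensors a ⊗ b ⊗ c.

Lower bound: the mode-1 unfolding of T (rows indexed by i, columns by (j,k) = (0,0), (0,1), (0,2), (1,0), (1,1), (1,2)) is [[-8, -8, -16, 4, 4, 14], [-10, -10, -9, 16, 16, 12]].
There the 2×2 minor on rows i ∈ {0, 1}, columns (j,k) ∈ {(0,0), (0,2)} is det [[-8, -16], [-10, -9]] = -88 ≠ 0, so this unfolding has rank ≥ 2; CP rank is at least every unfolding rank, so rank(T) ≥ 2. (This is only a lower bound: in general the CP rank may exceed every unfolding rank, so we still need to exhibit 2 rank-1 terms summing to T.)
Upper bound — finding two terms. Write S_k = T[:,:,k] for the frontal slices: S₀ = [[-8, 4], [-10, 16]], S₁ = [[-8, 4], [-10, 16]], S₂ = [[-16, 14], [-9, 12]].
If T = a₁ ⊗ b₁ ⊗ c₁ + a₂ ⊗ b₂ ⊗ c₂ then each S_k = c₁[k]·a₁b₁ᵀ + c₂[k]·a₂b₂ᵀ. S₀ and S₂ are linearly independent, so a₁b₁ᵀ and a₂b₂ᵀ must span the same plane of matrices: they are the rank-1 matrices of the form x·S₀ + y·S₂.
det(x·S₀ + y·S₂) is −88·x² − 176·xy − 66·y² = (-22)·(2·x + 3·y)(2·x + y), vanishing at (x:y) = (3:-2) and (1:-2).
M₁ = 3·S₀ − 2·S₂ = [[8, -16], [-12, 24]] = 4·[2, -3][1, -2]ᵀ and M₂ = S₀ − 2·S₂ = [[24, -24], [8, -8]] = 8·[3, 1][1, -1]ᵀ, so take a₁ = [2, -3], b₁ = [1, -2], a₂ = [3, 1], b₂ = [1, -1].
Each slice is an integer combination of E₁ = a₁b₁ᵀ and E₂ = a₂b₂ᵀ: S₀ = 2·E₁ − 4·E₂, S₁ = 2·E₁ − 4·E₂, S₂ = E₁ − 6·E₂; reading off coefficients, c₁ = [2, 2, 1] and c₂ = [-4, -4, -6].
Hence T = [2, -3] ⊗ [1, -2] ⊗ [2, 2, 1] + [3, 1] ⊗ [1, -1] ⊗ [-4, -4, -6], so rank(T) ≤ 2.
These bounds meet, so rank(T) = 2.

2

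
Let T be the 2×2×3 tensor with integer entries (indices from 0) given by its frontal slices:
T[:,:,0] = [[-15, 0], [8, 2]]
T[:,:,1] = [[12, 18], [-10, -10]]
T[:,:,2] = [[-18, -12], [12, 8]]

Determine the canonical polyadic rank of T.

Lower bound: the mode-1 unfolding of T (rows indexed by i, columns by (j,k) = (0,0), (0,1), (0,2), (1,0), (1,1), (1,2)) is [[-15, 12, -18, 0, 18, -12], [8, -10, 12, 2, -10, 8]].
There the 2×2 minor on rows i ∈ {0, 1}, columns (j,k) ∈ {(0,0), (0,1)} is det [[-15, 12], [8, -10]] = 54 ≠ 0, so this unfolding has rank ≥ 2; CP rank is at least every unfolding rank, so rank(T) ≥ 2. (This is only a lower bound: in general the CP rank may exceed every unfolding rank, so we still need to exhibit 2 rank-1 terms summing to T.)
Upper bound — finding two terms. Write S_k = T[:,:,k] for the frontal slices: S₀ = [[-15, 0], [8, 2]], S₁ = [[12, 18], [-10, -10]], S₂ = [[-18, -12], [12, 8]].
If T = a₁ (x) b₁ (x) c₁ + a₂ (x) b₂ (x) c₂ then each S_k = c₁[k]·a₁b₁ᵀ + c₂[k]·a₂b₂ᵀ. S₀ and S₁ are linearly independent, so a₁b₁ᵀ and a₂b₂ᵀ must span the same plane of matrices: they are the rank-1 matrices of the form x·S₀ + y·S₁.
det(x·S₀ + y·S₁) is −30·x² + 30·xy + 60·y² = (-30)·(x − 2·y)(x + y), vanishing at (x:y) = (2:1) and (1:-1).
M₁ = 2·S₀ + S₁ = [[-18, 18], [6, -6]] = (-6)·[3, -1][1, -1]ᵀ and M₂ = S₀ − S₁ = [[-27, -18], [18, 12]] = (-3)·[3, -2][3, 2]ᵀ, so take a₁ = [3, -1], b₁ = [1, -1], a₂ = [3, -2], b₂ = [3, 2].
Each slice is an integer combination of E₁ = a₁b₁ᵀ and E₂ = a₂b₂ᵀ: S₀ = −2·E₁ − E₂, S₁ = −2·E₁ + 2·E₂, S₂ = −2·E₂; reading off coefficients, c₁ = [-2, -2, 0] and c₂ = [-1, 2, -2].
Hence T = [3, -1] (x) [1, -1] (x) [-2, -2, 0] + [3, -2] (x) [3, 2] (x) [-1, 2, -2], so rank(T) ≤ 2.
These bounds meet, so rank(T) = 2.
Check entry T[1,1,1] = -10: (-1)·(-1)·(-2) + (-2)·(2)·(2) = -10.

2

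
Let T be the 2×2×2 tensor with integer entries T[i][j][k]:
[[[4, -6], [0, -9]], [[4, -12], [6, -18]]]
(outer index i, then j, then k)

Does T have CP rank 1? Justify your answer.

The mode-1 unfolding of T (rows indexed by i, columns by (j,k) = (0,0), (0,1), (1,0), (1,1)) is [[4, -6, 0, -9], [4, -12, 6, -18]].
There the 2×2 minor on rows i ∈ {0, 1}, columns (j,k) ∈ {(0,0), (0,1)} is det [[4, -6], [4, -12]] = -24 ≠ 0, so this unfolding has rank ≥ 2; CP rank is at least every unfolding rank, so rank(T) ≥ 2.
In particular rank(T) ≥ 2 > 1, so T is not rank-1.

No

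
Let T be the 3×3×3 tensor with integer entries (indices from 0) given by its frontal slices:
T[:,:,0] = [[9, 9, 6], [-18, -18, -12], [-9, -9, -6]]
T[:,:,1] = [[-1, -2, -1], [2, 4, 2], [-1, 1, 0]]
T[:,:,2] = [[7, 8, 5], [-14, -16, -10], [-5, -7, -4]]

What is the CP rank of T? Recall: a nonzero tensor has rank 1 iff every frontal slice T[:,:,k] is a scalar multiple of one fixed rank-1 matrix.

Lower bound: the mode-3 unfolding of T (rows indexed by k, columns by (i,j) = (0,0), (0,1), (0,2), (1,0), (1,1), (1,2), (2,0), (2,1), (2,2)) is [[9, 9, 6, -18, -18, -12, -9, -9, -6], [-1, -2, -1, 2, 4, 2, -1, 1, 0], [7, 8, 5, -14, -16, -10, -5, -7, -4]].
There the 2×2 minor on rows k ∈ {0, 1}, columns (i,j) ∈ {(0,0), (0,1)} is det [[9, 9], [-1, -2]] = -9 ≠ 0, so this unfolding has rank ≥ 2; CP rank is at least every unfolding rank, so rank(T) ≥ 2. (Unfolding ranks only ever bound the CP rank from below — rank(T) can be strictly larger than all of them — so the matching upper bound has to come from an explicit 2-term decomposition.)
Upper bound — finding two terms. Write S_k = T[:,:,k] for the frontal slices: S₀ = [[9, 9, 6], [-18, -18, -12], [-9, -9, -6]], S₁ = [[-1, -2, -1], [2, 4, 2], [-1, 1, 0]], S₂ = [[7, 8, 5], [-14, -16, -10], [-5, -7, -4]].
If T = a₁ ⊗ b₁ ⊗ c₁ + a₂ ⊗ b₂ ⊗ c₂ then each S_k = c₁[k]·a₁b₁ᵀ + c₂[k]·a₂b₂ᵀ. S₀ and S₁ are linearly independent, so a₁b₁ᵀ and a₂b₂ᵀ must span the same plane of matrices: they are the rank-1 matrices of the form x·S₀ + y·S₁.
The 2×2 minor of x·S₀ + y·S₁ on rows {0,2}, columns {0,1} is 9·xy − 3·y² = 3·(3·x − y)(y), vanishing at (x:y) = (1:3) and (1:0).
M₁ = S₀ + 3·S₁ = [[6, 3, 3], [-12, -6, -6], [-12, -6, -6]] = 3·(1, -2, -2)(2, 1, 1)ᵀ and M₂ = S₀ = [[9, 9, 6], [-18, -18, -12], [-9, -9, -6]] = 3·(1, -2, -1)(3, 3, 2)ᵀ, so take a₁ = (1, -2, -2), b₁ = (2, 1, 1), a₂ = (1, -2, -1), b₂ = (3, 3, 2).
Each slice is an integer combination of E₁ = a₁b₁ᵀ and E₂ = a₂b₂ᵀ: S₀ = 3·E₂, S₁ = E₁ − E₂, S₂ = −E₁ + 3·E₂; reading off coefficients, c₁ = (0, 1, -1) and c₂ = (3, -1, 3).
Hence T = (1, -2, -2) ⊗ (2, 1, 1) ⊗ (0, 1, -1) + (1, -2, -1) ⊗ (3, 3, 2) ⊗ (3, -1, 3), so rank(T) ≤ 2.
These bounds meet, so rank(T) = 2.

2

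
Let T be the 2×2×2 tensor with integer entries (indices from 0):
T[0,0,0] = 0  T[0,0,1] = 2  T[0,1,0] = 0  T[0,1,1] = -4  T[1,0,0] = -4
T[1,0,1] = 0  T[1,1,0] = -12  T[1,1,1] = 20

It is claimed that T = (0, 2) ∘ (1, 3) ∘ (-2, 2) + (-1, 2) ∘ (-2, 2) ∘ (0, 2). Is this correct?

No

Reconstruct entry (0,0,1) from the claimed factors: Σₗ aₗ[0]bₗ[0]cₗ[1] = (0)·(1)·(2) + (-1)·(-2)·(2) = 4, but T[0,0,1] = 2. The claim is false.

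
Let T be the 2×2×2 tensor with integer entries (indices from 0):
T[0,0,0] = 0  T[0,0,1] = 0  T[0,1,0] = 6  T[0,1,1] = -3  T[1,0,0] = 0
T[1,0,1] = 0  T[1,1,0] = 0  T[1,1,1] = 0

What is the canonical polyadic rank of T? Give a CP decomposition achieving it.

rank(T) = 1

Lower bound: T ≠ 0 (e.g. T[0,1,0] = 6), so rank(T) ≥ 1.
Upper bound: if T = a ⊗ b ⊗ c then every fibre of T is a multiple of the corresponding factor, so read the factors off the fibres through the nonzero entry T[0,1,0] = 6.
The mode-1 fibre T[:,1,0] = [6, 0] gives a = [1, 0] (primitive direction); the mode-2 fibre T[0,:,0] = [0, 6] gives b = [0, 1]; then c[k] = T[0,1,k] / (a[0]·b[1]) = [6, -3] / 1 = [6, -3].
Expanding [1, 0] ⊗ [0, 1] ⊗ [6, -3] reproduces all 8 entries of T, so T = [1, 0] ⊗ [0, 1] ⊗ [6, -3] and rank(T) ≤ 1.
These bounds meet, so rank(T) = 1.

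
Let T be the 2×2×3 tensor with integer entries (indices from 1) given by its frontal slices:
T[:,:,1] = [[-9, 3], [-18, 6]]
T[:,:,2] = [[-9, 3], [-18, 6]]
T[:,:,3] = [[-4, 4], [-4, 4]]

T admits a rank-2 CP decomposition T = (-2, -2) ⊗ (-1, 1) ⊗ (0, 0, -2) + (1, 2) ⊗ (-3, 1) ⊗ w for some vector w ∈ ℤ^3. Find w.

w = (3, 3, 0)

Subtract the known terms from T to get the rank-1 residual R = (1, 2) ⊗ (-3, 1) ⊗ w, so R[i,j,k] = a[i]·b[j]·w[k]. Pick indices with nonzero a[1]·b[1] = (1)·(-3) = -3. Only the fibre through (1,1,·) is needed: R[1,1,:] = T[1,1,:] − Σₗ aₗ[1]bₗ[1]cₗ = [-9, -9, -4] − (-2)·(-1)·(0, 0, -2) = [-9, -9, 0]. Then w[k] = R[1,1,k] / -3 for each k, giving w = [-9, -9, 0] / -3 = (3, 3, 0).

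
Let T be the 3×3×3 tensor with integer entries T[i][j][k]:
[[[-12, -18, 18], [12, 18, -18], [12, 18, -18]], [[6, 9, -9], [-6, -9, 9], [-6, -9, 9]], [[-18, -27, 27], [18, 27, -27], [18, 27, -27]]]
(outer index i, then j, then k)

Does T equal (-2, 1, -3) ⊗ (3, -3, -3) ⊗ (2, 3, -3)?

Reconstruct entrywise from the claimed factors. For example, T[2,0,0] = -18 and Σₗ aₗ[2]bₗ[0]cₗ[0] = (-3)·(3)·(2) = -18; checking all 27 entries, every one matches. The claim holds.

Yes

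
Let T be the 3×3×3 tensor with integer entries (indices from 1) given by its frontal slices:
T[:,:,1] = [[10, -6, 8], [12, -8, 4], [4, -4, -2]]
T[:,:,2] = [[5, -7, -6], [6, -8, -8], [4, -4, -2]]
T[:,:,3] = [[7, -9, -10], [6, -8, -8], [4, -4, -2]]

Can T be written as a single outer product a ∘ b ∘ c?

No

The mode-2 unfolding of T (rows indexed by j, columns by (i,k) = (1,1), (1,2), (1,3), (2,1), (2,2), (2,3), (3,1), (3,2), (3,3)) is [[10, 5, 7, 12, 6, 6, 4, 4, 4], [-6, -7, -9, -8, -8, -8, -4, -4, -4], [8, -6, -10, 4, -8, -8, -2, -2, -2]].
There the 3×3 minor on rows j ∈ {1, 2, 3}, columns (i,k) ∈ {(1,1), (1,2), (1,3)} is det [[10, 5, 7], [-6, -7, -9], [8, -6, -10]] = 144 ≠ 0, so this unfolding has rank ≥ 3; CP rank is at least every unfolding rank, so rank(T) ≥ 3.
In particular rank(T) ≥ 3 > 1, so T is not rank-1.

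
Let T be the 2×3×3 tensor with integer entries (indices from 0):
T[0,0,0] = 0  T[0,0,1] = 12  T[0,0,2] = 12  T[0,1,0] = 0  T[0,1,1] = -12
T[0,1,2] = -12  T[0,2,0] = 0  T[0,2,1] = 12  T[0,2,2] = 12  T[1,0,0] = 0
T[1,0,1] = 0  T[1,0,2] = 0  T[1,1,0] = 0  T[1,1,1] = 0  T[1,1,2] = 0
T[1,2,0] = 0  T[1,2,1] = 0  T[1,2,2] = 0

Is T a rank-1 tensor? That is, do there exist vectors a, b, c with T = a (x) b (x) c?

Yes

The mode-1 fibre T[:,0,1] = [12, 0] gives a = [1, 0] (primitive direction); the mode-2 fibre T[0,:,1] = [12, -12, 12] gives b = [1, -1, 1]; then c[k] = T[0,0,k] / (a[0]·b[0]) = [0, 12, 12] / 1 = [0, 12, 12].
Expanding [1, 0] (x) [1, -1, 1] (x) [0, 12, 12] reproduces all 18 entries of T, so T = [1, 0] (x) [1, -1, 1] (x) [0, 12, 12] and rank(T) ≤ 1.
Equivalently every frontal slice T[:,:,k] is c[k] times the rank-1 matrix [1, 0] (x) [1, -1, 1]. So T has rank 1 (it is nonzero).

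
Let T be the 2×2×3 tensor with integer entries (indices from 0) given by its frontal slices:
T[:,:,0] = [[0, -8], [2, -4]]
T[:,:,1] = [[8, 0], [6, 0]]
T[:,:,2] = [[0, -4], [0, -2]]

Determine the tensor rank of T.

Lower bound: in the mode-3 unfolding of T (rows indexed by k, columns by (i,j)) the 3×3 minor on rows k ∈ {0, 1, 2}, columns (i,j) ∈ {(0,0), (0,1), (1,0)} is det [[0, -8, 2], [8, 0, 6], [0, -4, 0]] = -64 ≠ 0, so that unfolding has rank ≥ 3 and hence rank(T) ≥ 3 (CP rank is at least every unfolding rank, though it can be larger).
Upper bound: T is a sum of 3 rank-1 terms, T = [1, 1] ⊗ [1, 0] ⊗ [4, 4, 0] + [2, 1] ⊗ [0, 1] ⊗ [0, -4, -2] + [2, 1] ⊗ [1, 2] ⊗ [-2, 2, 0] (one valid choice — decompositions are not unique — normalised so each a, b is primitive with positive first nonzero entry; check it by expanding all entries), so rank(T) ≤ 3.
These bounds meet, so rank(T) = 3.

3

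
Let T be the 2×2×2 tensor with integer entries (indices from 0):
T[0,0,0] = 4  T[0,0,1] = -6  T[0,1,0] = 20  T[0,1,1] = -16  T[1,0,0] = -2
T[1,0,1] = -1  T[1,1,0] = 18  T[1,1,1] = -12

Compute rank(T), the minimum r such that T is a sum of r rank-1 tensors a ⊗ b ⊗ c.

Lower bound: the mode-2 unfolding of T (rows indexed by j, columns by (i,k) = (0,0), (0,1), (1,0), (1,1)) is [[4, -6, -2, -1], [20, -16, 18, -12]].
There the 2×2 minor on rows j ∈ {0, 1}, columns (i,k) ∈ {(0,0), (0,1)} is det [[4, -6], [20, -16]] = 56 ≠ 0, so this unfolding has rank ≥ 2; CP rank is at least every unfolding rank, so rank(T) ≥ 2. (This is only a lower bound: in general the CP rank may exceed every unfolding rank, so we still need to exhibit 2 rank-1 terms summing to T.)
Upper bound — finding two terms. Write S_k = T[:,:,k] for the frontal slices: S₀ = [[4, 20], [-2, 18]], S₁ = [[-6, -16], [-1, -12]].
If T = a₁ ⊗ b₁ ⊗ c₁ + a₂ ⊗ b₂ ⊗ c₂ then each S_k = c₁[k]·a₁b₁ᵀ + c₂[k]·a₂b₂ᵀ. S₀ and S₁ are linearly independent, so a₁b₁ᵀ and a₂b₂ᵀ must span the same plane of matrices: they are the rank-1 matrices of the form x·S₀ + y·S₁.
det(x·S₀ + y·S₁) is 112·x² − 168·xy + 56·y² = 56·(2·x − y)(x − y), vanishing at (x:y) = (1:2) and (1:1).
M₁ = S₀ + 2·S₁ = [[-8, -12], [-4, -6]] = (-2)·(2, 1)(2, 3)ᵀ and M₂ = S₀ + S₁ = [[-2, 4], [-3, 6]] = −(2, 3)(1, -2)ᵀ, so take a₁ = (2, 1), b₁ = (2, 3), a₂ = (2, 3), b₂ = (1, -2).
Each slice is an integer combination of E₁ = a₁b₁ᵀ and E₂ = a₂b₂ᵀ: S₀ = 2·E₁ − 2·E₂, S₁ = −2·E₁ + E₂; reading off coefficients, c₁ = (2, -2) and c₂ = (-2, 1).
Hence T = (2, 1) ⊗ (2, 3) ⊗ (2, -2) + (2, 3) ⊗ (1, -2) ⊗ (-2, 1), so rank(T) ≤ 2.
These bounds meet, so rank(T) = 2.
Check entry T[0,1,1] = -16: (2)·(3)·(-2) + (2)·(-2)·(1) = -16.

2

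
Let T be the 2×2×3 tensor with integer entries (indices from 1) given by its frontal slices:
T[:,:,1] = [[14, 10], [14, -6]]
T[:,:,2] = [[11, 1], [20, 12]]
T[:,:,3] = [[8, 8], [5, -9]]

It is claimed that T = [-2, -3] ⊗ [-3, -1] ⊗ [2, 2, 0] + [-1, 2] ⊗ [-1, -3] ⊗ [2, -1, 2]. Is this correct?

No

Reconstruct entry (1,1,3) from the claimed factors: Σₗ aₗ[1]bₗ[1]cₗ[3] = (-2)·(-3)·(0) + (-1)·(-1)·(2) = 2, but T[1,1,3] = 8. The claim is false.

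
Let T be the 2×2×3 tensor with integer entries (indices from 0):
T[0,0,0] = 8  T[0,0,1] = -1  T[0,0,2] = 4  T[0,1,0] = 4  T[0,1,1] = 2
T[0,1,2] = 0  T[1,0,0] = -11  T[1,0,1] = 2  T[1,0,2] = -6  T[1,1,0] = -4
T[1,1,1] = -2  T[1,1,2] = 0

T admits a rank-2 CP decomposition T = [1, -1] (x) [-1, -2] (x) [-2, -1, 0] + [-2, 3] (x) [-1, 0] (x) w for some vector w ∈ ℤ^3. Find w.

w = [3, -1, 2]

Subtract the known terms from T to get the rank-1 residual R = [-2, 3] (x) [-1, 0] (x) w, so R[i,j,k] = a[i]·b[j]·w[k]. Pick indices with nonzero a[0]·b[0] = (-2)·(-1) = 2. Only the fibre through (0,0,·) is needed: R[0,0,:] = T[0,0,:] − Σₗ aₗ[0]bₗ[0]cₗ = [8, -1, 4] − (1)·(-1)·[-2, -1, 0] = [6, -2, 4]. Then w[k] = R[0,0,k] / 2 for each k, giving w = [6, -2, 4] / 2 = [3, -1, 2].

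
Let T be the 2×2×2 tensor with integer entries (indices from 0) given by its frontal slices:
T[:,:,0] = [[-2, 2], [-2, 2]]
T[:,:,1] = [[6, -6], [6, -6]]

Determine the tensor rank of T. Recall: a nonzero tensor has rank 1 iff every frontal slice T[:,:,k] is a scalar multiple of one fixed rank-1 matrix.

1

Lower bound: T ≠ 0 (e.g. T[0,0,0] = -2), so rank(T) ≥ 1.
Upper bound: the mode-1 fibre T[:,0,0] = [-2, -2] gives a = (1, 1) (primitive direction); the mode-2 fibre T[0,:,0] = [-2, 2] gives b = (1, -1); then c[k] = T[0,0,k] / (a[0]·b[0]) = [-2, 6] / 1 = (-2, 6).
Expanding (1, 1) ∘ (1, -1) ∘ (-2, 6) reproduces all 8 entries of T, so T = (1, 1) ∘ (1, -1) ∘ (-2, 6) and rank(T) ≤ 1.
These bounds meet, so rank(T) = 1.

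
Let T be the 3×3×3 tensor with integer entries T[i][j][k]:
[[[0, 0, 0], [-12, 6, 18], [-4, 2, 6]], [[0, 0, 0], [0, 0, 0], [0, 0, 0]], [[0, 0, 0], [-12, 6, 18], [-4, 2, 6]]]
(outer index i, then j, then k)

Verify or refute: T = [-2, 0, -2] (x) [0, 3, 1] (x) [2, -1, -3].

Yes

Reconstruct entrywise from the claimed factors. For example, T[2,0,2] = 0 and Σₗ aₗ[2]bₗ[0]cₗ[2] = (-2)·(0)·(-3) = 0; checking all 27 entries, every one matches. The claim holds.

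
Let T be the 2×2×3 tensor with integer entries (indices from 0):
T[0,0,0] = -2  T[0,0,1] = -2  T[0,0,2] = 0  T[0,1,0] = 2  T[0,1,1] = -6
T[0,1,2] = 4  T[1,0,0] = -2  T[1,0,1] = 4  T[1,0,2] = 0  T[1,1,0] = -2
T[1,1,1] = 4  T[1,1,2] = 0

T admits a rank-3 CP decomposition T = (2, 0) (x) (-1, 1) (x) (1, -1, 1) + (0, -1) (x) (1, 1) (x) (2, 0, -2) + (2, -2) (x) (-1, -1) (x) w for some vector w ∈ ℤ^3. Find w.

Subtract the known terms from T to get the rank-1 residual R = (2, -2) (x) (-1, -1) (x) w, so R[i,j,k] = a[i]·b[j]·w[k]. Pick indices with nonzero a[0]·b[0] = (2)·(-1) = -2. Only the fibre through (0,0,·) is needed: R[0,0,:] = T[0,0,:] − Σₗ aₗ[0]bₗ[0]cₗ = [-2, -2, 0] − (2)·(-1)·(1, -1, 1) − (0)·(1)·(2, 0, -2) = [0, -4, 2]. Then w[k] = R[0,0,k] / -2 for each k, giving w = [0, -4, 2] / -2 = (0, 2, -1).

w = (0, 2, -1)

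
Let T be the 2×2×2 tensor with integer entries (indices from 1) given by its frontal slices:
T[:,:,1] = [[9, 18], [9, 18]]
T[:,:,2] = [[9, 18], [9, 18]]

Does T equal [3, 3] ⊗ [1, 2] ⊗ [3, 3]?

Yes

Reconstruct entrywise from the claimed factors. For example, T[1,2,2] = 18 and Σₗ aₗ[1]bₗ[2]cₗ[2] = (3)·(2)·(3) = 18; checking all 8 entries, every one matches. The claim holds.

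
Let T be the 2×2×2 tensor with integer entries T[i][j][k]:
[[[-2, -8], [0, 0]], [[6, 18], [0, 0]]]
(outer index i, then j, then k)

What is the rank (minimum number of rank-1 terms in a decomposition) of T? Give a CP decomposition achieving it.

rank(T) = 2

Lower bound: the mode-1 unfolding of T (rows indexed by i, columns by (j,k) = (0,0), (0,1), (1,0), (1,1)) is [[-2, -8, 0, 0], [6, 18, 0, 0]].
There the 2×2 minor on rows i ∈ {0, 1}, columns (j,k) ∈ {(0,0), (0,1)} is det [[-2, -8], [6, 18]] = 12 ≠ 0, so this unfolding has rank ≥ 2; CP rank is at least every unfolding rank, so rank(T) ≥ 2. (Flattening ranks never certify an upper bound on CP rank; for that we must actually write T with 2 rank-1 terms.)
Upper bound — finding two terms. Every mode-2 slice of T is a multiple of one matrix: T[:,j,:] = b[j]·M with b = [1, 0] and M = [[-2, -8], [6, 18]] (rows indexed by i, columns by k). So it suffices to write M as a sum of two rank-1 matrices.
Splitting M by its rows (i = 0, 1), M = [1, 0][-2, -8]ᵀ + [0, 1][6, 18]ᵀ.
Hence T = [1, 0] ⊗ [1, 0] ⊗ [-2, -8] + [0, 1] ⊗ [1, 0] ⊗ [6, 18], so rank(T) ≤ 2.
These bounds meet, so rank(T) = 2.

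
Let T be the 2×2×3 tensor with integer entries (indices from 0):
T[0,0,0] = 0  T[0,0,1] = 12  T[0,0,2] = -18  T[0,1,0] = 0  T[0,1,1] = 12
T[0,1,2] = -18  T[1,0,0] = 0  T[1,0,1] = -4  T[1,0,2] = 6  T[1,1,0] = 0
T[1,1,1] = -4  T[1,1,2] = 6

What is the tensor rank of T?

1

Lower bound: T ≠ 0 (e.g. T[0,0,1] = 12), so rank(T) ≥ 1.
Upper bound: the mode-1 fibre T[:,0,1] = [12, -4] gives a = [3, -1] (primitive direction); the mode-2 fibre T[0,:,1] = [12, 12] gives b = [1, 1]; then c[k] = T[0,0,k] / (a[0]·b[0]) = [0, 12, -18] / 3 = [0, 4, -6].
Expanding [3, -1] ⊗ [1, 1] ⊗ [0, 4, -6] reproduces all 12 entries of T, so T = [3, -1] ⊗ [1, 1] ⊗ [0, 4, -6] and rank(T) ≤ 1.
These bounds meet, so rank(T) = 1.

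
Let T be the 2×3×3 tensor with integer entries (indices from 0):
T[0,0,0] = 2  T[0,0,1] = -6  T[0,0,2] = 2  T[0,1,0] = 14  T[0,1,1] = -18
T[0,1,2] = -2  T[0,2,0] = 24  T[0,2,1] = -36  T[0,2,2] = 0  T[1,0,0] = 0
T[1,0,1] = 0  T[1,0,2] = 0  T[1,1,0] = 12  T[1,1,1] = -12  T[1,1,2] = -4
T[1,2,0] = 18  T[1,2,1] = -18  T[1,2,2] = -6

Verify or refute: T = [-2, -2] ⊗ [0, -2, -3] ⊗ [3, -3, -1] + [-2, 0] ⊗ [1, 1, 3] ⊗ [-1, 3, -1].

Yes

Reconstruct entrywise from the claimed factors. For example, T[1,2,2] = -6 and Σₗ aₗ[1]bₗ[2]cₗ[2] = (-2)·(-3)·(-1) + (0)·(3)·(-1) = -6; checking all 18 entries, every one matches. The claim holds.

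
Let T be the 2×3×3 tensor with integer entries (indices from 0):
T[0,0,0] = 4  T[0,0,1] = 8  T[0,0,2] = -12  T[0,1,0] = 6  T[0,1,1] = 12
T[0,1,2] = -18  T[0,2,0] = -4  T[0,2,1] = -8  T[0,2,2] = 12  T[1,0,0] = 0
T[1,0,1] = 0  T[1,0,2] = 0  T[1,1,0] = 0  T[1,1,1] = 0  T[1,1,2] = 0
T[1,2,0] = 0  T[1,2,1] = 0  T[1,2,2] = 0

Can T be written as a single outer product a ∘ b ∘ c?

If T = a ∘ b ∘ c then every fibre of T is a multiple of the corresponding factor, so read the factors off the fibres through the nonzero entry T[0,0,0] = 4.
The mode-1 fibre T[:,0,0] = [4, 0] gives a = [1, 0] (primitive direction); the mode-2 fibre T[0,:,0] = [4, 6, -4] gives b = [2, 3, -2]; then c[k] = T[0,0,k] / (a[0]·b[0]) = [4, 8, -12] / 2 = [2, 4, -6].
Expanding [1, 0] ∘ [2, 3, -2] ∘ [2, 4, -6] reproduces all 18 entries of T, so T = [1, 0] ∘ [2, 3, -2] ∘ [2, 4, -6] and rank(T) ≤ 1.
Equivalently every frontal slice T[:,:,k] is c[k] times the rank-1 matrix [1, 0] ∘ [2, 3, -2]. So T has rank 1 (it is nonzero).

Yes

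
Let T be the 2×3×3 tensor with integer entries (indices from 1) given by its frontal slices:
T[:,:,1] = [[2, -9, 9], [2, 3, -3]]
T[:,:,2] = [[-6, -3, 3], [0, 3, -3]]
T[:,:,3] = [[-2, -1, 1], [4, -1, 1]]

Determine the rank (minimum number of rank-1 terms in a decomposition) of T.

3

Lower bound: the mode-3 unfolding of T (rows indexed by k, columns by (i,j) = (1,1), (1,2), (1,3), (2,1), (2,2), (2,3)) is [[2, -9, 9, 2, 3, -3], [-6, -3, 3, 0, 3, -3], [-2, -1, 1, 4, -1, 1]].
There the 3×3 minor on rows k ∈ {1, 2, 3}, columns (i,j) ∈ {(1,1), (1,2), (2,1)} is det [[2, -9, 2], [-6, -3, 0], [-2, -1, 4]] = -240 ≠ 0, so this unfolding has rank ≥ 3; CP rank is at least every unfolding rank, so rank(T) ≥ 3. (This is only a lower bound: in general the CP rank may exceed every unfolding rank, so we still need to exhibit 3 rank-1 terms summing to T.)
Upper bound: T is a sum of 3 rank-1 terms, T = [1, 1] ⊗ [2, -1, 1] ⊗ [1, -1, 1] + [2, -1] ⊗ [0, 1, -1] ⊗ [-4, 2, 4] + [2, -1] ⊗ [1, 2, -2] ⊗ [0, -2, -2] (written with every a and b primitive with positive leading entry and the scale carried by c; CP decompositions are not unique, and this one is verified by expanding entrywise), so rank(T) ≤ 3.
These bounds meet, so rank(T) = 3.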